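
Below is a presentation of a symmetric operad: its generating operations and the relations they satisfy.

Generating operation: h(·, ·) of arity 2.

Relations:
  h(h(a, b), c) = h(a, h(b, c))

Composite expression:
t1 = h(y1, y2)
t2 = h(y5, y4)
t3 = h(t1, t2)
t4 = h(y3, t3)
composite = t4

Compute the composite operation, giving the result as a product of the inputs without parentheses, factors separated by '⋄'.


y3 ⋄ y1 ⋄ y2 ⋄ y5 ⋄ y4

Every regrouping of h is equal, so read the y-inputs in written order.
h(y1, y2) reduces to y1 ⋄ y2
h(y5, y4) reduces to y5 ⋄ y4
h(h(y1, y2), h(y5, y4)) reduces to y1 ⋄ y2 ⋄ y5 ⋄ y4
h(y3, h(h(y1, y2), h(y5, y4))) reduces to y3 ⋄ y1 ⋄ y2 ⋄ y5 ⋄ y4


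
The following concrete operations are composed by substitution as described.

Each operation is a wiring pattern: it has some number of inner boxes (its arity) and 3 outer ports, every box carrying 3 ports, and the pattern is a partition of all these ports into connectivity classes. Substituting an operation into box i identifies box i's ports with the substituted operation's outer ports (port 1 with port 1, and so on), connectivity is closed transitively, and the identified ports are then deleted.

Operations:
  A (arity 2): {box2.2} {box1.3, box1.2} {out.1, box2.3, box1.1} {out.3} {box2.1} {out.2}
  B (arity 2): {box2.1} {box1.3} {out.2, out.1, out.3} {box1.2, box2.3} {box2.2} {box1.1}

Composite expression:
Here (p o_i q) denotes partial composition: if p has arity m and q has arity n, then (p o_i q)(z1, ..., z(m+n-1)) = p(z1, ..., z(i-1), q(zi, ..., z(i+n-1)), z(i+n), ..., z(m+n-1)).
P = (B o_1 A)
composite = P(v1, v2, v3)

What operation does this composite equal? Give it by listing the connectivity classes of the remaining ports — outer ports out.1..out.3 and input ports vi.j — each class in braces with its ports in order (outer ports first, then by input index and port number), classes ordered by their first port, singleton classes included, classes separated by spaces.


{out.1, out.2, out.3} {v1.1, v2.3} {v1.2, v1.3} {v2.1} {v2.2} {v3.1} {v3.2} {v3.3}

Reachability decides: close wires over B-identified ports.
composing A on (v1, v2), with out.j its own outer ports: {out.1, v1.1, v2.3} {out.2} {out.3} {v1.2, v1.3} {v2.1} {v2.2}
composing B on (v1, v2, v3), with out.j its own outer ports: {out.1, out.2, out.3} {v1.1, v2.3} {v1.2, v1.3} {v2.1} {v2.2} {v3.1} {v3.2} {v3.3}


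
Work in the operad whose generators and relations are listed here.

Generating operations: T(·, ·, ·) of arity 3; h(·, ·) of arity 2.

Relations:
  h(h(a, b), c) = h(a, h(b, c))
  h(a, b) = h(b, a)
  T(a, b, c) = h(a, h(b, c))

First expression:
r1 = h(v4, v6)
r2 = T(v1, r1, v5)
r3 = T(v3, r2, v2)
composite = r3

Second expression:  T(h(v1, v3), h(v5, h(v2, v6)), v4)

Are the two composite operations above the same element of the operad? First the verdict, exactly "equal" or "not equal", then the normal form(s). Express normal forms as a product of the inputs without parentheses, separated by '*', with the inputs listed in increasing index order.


equal; both compose to v1 * v2 * v3 * v4 * v5 * v6

The first expression, normalized: v1 * v2 * v3 * v4 * v5 * v6
The second expression, normalized: v1 * v2 * v3 * v4 * v5 * v6
Identical normal forms: equal.


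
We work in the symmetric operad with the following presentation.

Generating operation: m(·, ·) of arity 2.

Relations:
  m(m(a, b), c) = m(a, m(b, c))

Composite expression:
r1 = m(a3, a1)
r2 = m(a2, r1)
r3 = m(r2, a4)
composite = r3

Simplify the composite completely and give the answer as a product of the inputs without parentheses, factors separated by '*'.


a2 * a3 * a1 * a4

Associativity of m dissolves the nesting; only the a-input order survives.
m(a3, a1) spells out as a3 * a1
m(a2, m(a3, a1)) spells out as a2 * a3 * a1
m(m(a2, m(a3, a1)), a4) spells out as a2 * a3 * a1 * a4


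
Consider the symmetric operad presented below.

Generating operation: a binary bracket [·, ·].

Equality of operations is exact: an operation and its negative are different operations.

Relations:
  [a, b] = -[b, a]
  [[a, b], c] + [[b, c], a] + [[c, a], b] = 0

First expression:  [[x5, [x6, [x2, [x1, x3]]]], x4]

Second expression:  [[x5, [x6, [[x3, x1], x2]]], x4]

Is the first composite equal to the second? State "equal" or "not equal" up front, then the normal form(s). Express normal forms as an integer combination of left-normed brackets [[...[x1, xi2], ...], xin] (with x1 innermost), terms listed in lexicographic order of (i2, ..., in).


In normal form, the first expression is -[[[[[x1, x3], x2], x6], x5], x4]
In normal form, the second expression is -[[[[[x1, x3], x2], x6], x5], x4]
The normal forms match — equal.

equal; the common form is -[[[[[x1, x3], x2], x6], x5], x4]


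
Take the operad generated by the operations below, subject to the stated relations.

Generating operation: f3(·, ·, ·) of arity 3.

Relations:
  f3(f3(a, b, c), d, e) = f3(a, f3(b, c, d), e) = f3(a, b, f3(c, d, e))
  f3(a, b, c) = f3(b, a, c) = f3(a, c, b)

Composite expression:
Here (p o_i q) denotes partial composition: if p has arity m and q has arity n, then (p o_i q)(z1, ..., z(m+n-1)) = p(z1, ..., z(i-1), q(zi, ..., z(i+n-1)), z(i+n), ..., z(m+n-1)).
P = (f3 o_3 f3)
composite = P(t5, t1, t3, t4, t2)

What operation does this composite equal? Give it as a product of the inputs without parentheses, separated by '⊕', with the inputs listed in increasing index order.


t1 ⊕ t2 ⊕ t3 ⊕ t4 ⊕ t5

Both nesting and order wash out for f3; what remains is which t's occur.
f3(t3, t4, t2) spells out as t3 ⊕ t4 ⊕ t2
f3(t5, t1, f3(t3, t4, t2)) spells out as t5 ⊕ t1 ⊕ t3 ⊕ t4 ⊕ t2
rearranged into index order: t1 ⊕ t2 ⊕ t3 ⊕ t4 ⊕ t5


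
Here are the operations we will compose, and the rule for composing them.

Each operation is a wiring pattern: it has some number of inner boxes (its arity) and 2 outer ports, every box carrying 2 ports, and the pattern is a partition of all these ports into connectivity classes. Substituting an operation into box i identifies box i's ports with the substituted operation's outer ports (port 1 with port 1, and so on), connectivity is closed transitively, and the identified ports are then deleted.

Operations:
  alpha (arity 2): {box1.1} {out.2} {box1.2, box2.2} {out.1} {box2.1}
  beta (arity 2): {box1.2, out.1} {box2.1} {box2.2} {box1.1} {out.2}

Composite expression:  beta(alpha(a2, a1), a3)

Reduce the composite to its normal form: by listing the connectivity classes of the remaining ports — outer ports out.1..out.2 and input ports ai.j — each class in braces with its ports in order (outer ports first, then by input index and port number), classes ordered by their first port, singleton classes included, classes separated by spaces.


{out.1} {out.2} {a1.1} {a1.2, a2.2} {a2.1} {a3.1} {a3.2}


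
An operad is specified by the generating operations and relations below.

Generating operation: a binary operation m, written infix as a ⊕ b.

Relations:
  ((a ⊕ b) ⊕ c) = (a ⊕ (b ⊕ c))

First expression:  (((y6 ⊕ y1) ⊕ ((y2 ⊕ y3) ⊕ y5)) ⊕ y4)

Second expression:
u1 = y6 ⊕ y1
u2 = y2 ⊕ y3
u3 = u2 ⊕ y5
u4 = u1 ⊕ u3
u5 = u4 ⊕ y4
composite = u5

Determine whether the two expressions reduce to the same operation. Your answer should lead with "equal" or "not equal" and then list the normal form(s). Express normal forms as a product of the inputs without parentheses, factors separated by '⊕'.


equal: each reduces to y6 ⊕ y1 ⊕ y2 ⊕ y3 ⊕ y5 ⊕ y4

In normal form, the first expression is y6 ⊕ y1 ⊕ y2 ⊕ y3 ⊕ y5 ⊕ y4
In normal form, the second expression is y6 ⊕ y1 ⊕ y2 ⊕ y3 ⊕ y5 ⊕ y4
The normal forms match — equal.


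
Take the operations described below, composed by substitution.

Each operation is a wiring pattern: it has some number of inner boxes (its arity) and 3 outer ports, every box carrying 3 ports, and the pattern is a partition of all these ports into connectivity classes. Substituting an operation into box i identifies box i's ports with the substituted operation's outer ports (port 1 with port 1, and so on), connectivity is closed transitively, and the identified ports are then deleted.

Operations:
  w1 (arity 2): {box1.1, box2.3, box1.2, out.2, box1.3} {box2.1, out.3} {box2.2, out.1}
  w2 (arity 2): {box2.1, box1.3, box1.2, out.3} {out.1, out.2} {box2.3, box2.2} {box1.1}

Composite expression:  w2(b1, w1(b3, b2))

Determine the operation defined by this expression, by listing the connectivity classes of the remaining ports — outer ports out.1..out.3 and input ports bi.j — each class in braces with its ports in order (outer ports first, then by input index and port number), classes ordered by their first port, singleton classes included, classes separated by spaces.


{out.1, out.2} {out.3, b1.2, b1.3, b2.2} {b1.1} {b2.1, b2.3, b3.1, b3.2, b3.3}

Connectivity passes through glued w2-boundaries; trace each wire chain.
the subtree at w1 composes to {out.1, b2.2} {out.2, b2.3, b3.1, b3.2, b3.3} {out.3, b2.1} on (b3, b2); out.j = own outer ports
the subtree at w2 composes to {out.1, out.2} {out.3, b1.2, b1.3, b2.2} {b1.1} {b2.1, b2.3, b3.1, b3.2, b3.3} on (b1, b3, b2); out.j = own outer ports


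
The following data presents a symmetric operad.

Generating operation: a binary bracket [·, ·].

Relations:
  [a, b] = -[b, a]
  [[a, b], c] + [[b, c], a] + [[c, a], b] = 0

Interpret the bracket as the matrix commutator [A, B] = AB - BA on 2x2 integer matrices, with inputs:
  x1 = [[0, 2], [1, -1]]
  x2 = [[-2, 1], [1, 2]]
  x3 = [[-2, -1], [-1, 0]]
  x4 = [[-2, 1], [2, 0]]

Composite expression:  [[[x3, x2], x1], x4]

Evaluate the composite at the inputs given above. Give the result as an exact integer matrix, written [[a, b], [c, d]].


[[6, -24], [60, -6]]

[x3, x2] = [[0, -6], [6, 0]]
[[x3, x2], x1] = [[-18, 6], [6, 18]]
[[[x3, x2], x1], x4] = [[6, -24], [60, -6]]


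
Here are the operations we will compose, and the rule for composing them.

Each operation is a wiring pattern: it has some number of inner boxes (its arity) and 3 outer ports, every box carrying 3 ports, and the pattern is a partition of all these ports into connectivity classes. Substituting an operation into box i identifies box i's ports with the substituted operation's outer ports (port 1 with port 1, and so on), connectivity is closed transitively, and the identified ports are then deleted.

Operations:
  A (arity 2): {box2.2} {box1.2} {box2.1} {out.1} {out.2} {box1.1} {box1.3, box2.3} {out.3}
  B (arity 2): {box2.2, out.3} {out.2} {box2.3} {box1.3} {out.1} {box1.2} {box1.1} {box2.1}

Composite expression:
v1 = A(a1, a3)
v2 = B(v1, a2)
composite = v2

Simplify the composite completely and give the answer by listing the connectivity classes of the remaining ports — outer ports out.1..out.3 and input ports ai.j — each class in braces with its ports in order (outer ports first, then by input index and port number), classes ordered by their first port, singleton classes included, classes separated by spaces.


Substituting into B glues patterns; closure does the rest.
the subtree at A composes to {out.1} {out.2} {out.3} {a1.1} {a1.2} {a1.3, a3.3} {a3.1} {a3.2} on (a1, a3); out.j = own outer ports
the subtree at B composes to {out.1} {out.2} {out.3, a2.2} {a1.1} {a1.2} {a1.3, a3.3} {a2.1} {a2.3} {a3.1} {a3.2} on (a1, a3, a2); out.j = own outer ports

{out.1} {out.2} {out.3, a2.2} {a1.1} {a1.2} {a1.3, a3.3} {a2.1} {a2.3} {a3.1} {a3.2}


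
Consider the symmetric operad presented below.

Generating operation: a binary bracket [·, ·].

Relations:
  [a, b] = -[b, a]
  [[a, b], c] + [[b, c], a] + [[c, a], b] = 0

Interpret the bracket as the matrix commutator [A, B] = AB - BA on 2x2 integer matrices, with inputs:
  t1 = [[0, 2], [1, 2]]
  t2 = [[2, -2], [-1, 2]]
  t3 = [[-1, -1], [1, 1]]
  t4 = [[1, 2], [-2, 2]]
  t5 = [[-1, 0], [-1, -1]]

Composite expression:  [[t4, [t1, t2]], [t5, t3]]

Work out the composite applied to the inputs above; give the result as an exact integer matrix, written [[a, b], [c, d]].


[[-8, -8], [-12, 8]]

[t1, t2] = [[0, 4], [-2, 0]]
[t4, [t1, t2]] = [[4, -4], [-2, -4]]
[t5, t3] = [[-1, 0], [2, 1]]
[[t4, [t1, t2]], [t5, t3]] = [[-8, -8], [-12, 8]]


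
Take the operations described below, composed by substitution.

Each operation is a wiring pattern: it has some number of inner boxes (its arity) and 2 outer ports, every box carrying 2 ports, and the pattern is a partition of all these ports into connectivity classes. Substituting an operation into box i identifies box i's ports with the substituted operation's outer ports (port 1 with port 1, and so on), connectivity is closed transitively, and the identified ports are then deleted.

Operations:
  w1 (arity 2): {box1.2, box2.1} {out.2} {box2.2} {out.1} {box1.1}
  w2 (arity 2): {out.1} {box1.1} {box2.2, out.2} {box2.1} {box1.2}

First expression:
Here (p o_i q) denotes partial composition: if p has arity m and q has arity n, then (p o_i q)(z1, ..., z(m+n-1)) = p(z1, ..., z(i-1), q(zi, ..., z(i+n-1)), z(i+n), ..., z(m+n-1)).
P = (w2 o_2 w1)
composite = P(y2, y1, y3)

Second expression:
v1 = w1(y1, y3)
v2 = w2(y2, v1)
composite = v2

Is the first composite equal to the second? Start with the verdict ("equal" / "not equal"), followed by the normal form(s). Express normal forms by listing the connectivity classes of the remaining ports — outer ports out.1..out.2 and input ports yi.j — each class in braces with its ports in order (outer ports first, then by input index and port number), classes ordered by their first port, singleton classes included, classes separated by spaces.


equal: each reduces to {out.1} {out.2} {y1.1} {y1.2, y3.1} {y2.1} {y2.2} {y3.2}

The first composite normalizes to {out.1} {out.2} {y1.1} {y1.2, y3.1} {y2.1} {y2.2} {y3.2}
The second composite normalizes to {out.1} {out.2} {y1.1} {y1.2, y3.1} {y2.1} {y2.2} {y3.2}
Same normal form: equal.


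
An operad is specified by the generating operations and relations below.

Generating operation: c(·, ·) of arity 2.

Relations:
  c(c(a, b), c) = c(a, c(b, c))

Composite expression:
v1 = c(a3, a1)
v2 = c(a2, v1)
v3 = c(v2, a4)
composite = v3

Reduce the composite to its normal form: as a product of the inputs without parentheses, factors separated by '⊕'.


a2 ⊕ a3 ⊕ a1 ⊕ a4


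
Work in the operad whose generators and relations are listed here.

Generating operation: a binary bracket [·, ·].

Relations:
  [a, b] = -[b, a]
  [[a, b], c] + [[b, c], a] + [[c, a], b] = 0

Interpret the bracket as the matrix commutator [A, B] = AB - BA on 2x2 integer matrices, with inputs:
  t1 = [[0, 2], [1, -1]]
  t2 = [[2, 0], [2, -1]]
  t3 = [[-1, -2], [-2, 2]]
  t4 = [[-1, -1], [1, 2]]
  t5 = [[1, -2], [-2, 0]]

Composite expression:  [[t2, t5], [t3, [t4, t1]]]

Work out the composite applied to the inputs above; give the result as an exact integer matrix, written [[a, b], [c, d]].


[[-168, -192], [-480, 168]]

[t2, t5] = [[4, -6], [8, -4]]
[t4, t1] = [[-3, -5], [4, 3]]
[t3, [t4, t1]] = [[-18, 3], [24, 18]]
[[t2, t5], [t3, [t4, t1]]] = [[-168, -192], [-480, 168]]


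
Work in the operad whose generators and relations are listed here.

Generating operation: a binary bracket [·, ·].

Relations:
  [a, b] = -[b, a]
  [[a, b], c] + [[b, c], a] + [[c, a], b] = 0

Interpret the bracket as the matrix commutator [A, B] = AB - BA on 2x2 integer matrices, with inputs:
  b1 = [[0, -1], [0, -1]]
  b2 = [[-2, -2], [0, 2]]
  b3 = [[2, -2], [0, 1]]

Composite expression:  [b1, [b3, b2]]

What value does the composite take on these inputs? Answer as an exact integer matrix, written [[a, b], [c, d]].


[[0, -10], [0, 0]]

[b3, b2] = [[0, -10], [0, 0]]
[b1, [b3, b2]] = [[0, -10], [0, 0]]


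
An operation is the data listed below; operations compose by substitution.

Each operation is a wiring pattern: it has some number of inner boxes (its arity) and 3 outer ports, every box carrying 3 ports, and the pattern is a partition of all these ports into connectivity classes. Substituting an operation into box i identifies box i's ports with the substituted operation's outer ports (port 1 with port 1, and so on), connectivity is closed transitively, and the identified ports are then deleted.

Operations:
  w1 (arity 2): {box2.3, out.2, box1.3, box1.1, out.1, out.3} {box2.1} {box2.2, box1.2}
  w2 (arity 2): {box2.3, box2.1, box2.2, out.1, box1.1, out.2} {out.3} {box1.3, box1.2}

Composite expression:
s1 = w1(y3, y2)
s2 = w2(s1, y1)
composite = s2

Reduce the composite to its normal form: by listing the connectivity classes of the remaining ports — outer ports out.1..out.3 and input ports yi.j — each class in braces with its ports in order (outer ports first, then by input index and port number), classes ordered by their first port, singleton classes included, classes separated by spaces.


Two ports join when wires chain via w2-identified ports.
stage w1: inputs (y3, y2), connectivity {out.1, out.2, out.3, y2.3, y3.1, y3.3} {y2.1} {y2.2, y3.2}, out.j its boundary
stage w2: inputs (y3, y2, y1), connectivity {out.1, out.2, y1.1, y1.2, y1.3, y2.3, y3.1, y3.3} {out.3} {y2.1} {y2.2, y3.2}, out.j its boundary

{out.1, out.2, y1.1, y1.2, y1.3, y2.3, y3.1, y3.3} {out.3} {y2.1} {y2.2, y3.2}


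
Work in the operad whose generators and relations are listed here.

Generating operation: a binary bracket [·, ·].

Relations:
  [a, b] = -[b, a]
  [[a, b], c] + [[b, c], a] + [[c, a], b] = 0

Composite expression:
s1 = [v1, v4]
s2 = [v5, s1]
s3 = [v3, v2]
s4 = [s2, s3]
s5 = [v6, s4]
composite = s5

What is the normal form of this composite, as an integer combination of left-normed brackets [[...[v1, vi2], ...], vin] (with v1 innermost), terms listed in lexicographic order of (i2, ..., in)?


Antisymmetry and Jacobi reduce to v1-anchored left-normed brackets.
Composite bracket: [v6, [[v5, [v1, v4]], [v3, v2]]]
The bracket unfolds into 32 signed words via [a, b] = ab - ba (2^5 = 32).
Only words starting with v1 matter:
  word v1v4v5v2v3v6 has sign -1, contributing -[[[[[v1, v4], v5], v2], v3], v6]
  word v1v4v5v3v2v6 has sign +1, contributing +[[[[[v1, v4], v5], v3], v2], v6]

-[[[[[v1, v4], v5], v2], v3], v6] + [[[[[v1, v4], v5], v3], v2], v6]


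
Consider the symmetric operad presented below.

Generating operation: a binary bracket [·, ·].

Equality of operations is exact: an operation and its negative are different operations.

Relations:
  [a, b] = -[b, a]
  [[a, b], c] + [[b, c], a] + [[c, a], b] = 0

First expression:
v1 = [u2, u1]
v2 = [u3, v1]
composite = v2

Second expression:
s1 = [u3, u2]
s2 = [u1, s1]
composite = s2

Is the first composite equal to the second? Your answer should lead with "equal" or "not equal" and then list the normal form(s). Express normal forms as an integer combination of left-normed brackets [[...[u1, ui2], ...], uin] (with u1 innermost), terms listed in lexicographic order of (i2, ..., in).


not equal; the first gives [[u1, u2], u3] and the second -[[u1, u2], u3] + [[u1, u3], u2]

Reducing the first expression gives [[u1, u2], u3]
Reducing the second expression gives -[[u1, u2], u3] + [[u1, u3], u2]
Distinct normal forms: not equal.


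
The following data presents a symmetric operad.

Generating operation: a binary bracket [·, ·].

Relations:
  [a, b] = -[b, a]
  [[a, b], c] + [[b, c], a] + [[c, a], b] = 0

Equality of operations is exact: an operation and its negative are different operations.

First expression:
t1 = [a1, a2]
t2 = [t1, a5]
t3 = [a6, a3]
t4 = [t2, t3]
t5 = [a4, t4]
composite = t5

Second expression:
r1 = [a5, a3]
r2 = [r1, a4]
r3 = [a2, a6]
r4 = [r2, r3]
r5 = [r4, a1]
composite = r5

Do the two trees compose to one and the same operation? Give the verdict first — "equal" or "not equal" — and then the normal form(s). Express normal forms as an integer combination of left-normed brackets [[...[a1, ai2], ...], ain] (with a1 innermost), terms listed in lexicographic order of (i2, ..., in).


Reducing the first expression gives [[[[[a1, a2], a5], a3], a6], a4] - [[[[[a1, a2], a5], a6], a3], a4]
Reducing the second expression gives -[[[[[a1, a2], a6], a3], a5], a4] + [[[[[a1, a2], a6], a4], a3], a5] - [[[[[a1, a2], a6], a4], a5], a3] + [[[[[a1, a2], a6], a5], a3], a4] + [[[[[a1, a3], a5], a4], a2], a6] - [[[[[a1, a3], a5], a4], a6], a2] - [[[[[a1, a4], a3], a5], a2], a6] + [[[[[a1, a4], a3], a5], a6], a2] + [[[[[a1, a4], a5], a3], a2], a6] - [[[[[a1, a4], a5], a3], a6], a2] - [[[[[a1, a5], a3], a4], a2], a6] + [[[[[a1, a5], a3], a4], a6], a2] + [[[[[a1, a6], a2], a3], a5], a4] - [[[[[a1, a6], a2], a4], a3], a5] + [[[[[a1, a6], a2], a4], a5], a3] - [[[[[a1, a6], a2], a5], a3], a4]
Different reductions; not equal.

not equal; first: [[[[[a1, a2], a5], a3], a6], a4] - [[[[[a1, a2], a5], a6], a3], a4]; second: -[[[[[a1, a2], a6], a3], a5], a4] + [[[[[a1, a2], a6], a4], a3], a5] - [[[[[a1, a2], a6], a4], a5], a3] + [[[[[a1, a2], a6], a5], a3], a4] + [[[[[a1, a3], a5], a4], a2], a6] - [[[[[a1, a3], a5], a4], a6], a2] - [[[[[a1, a4], a3], a5], a2], a6] + [[[[[a1, a4], a3], a5], a6], a2] + [[[[[a1, a4], a5], a3], a2], a6] - [[[[[a1, a4], a5], a3], a6], a2] - [[[[[a1, a5], a3], a4], a2], a6] + [[[[[a1, a5], a3], a4], a6], a2] + [[[[[a1, a6], a2], a3], a5], a4] - [[[[[a1, a6], a2], a4], a3], a5] + [[[[[a1, a6], a2], a4], a5], a3] - [[[[[a1, a6], a2], a5], a3], a4]


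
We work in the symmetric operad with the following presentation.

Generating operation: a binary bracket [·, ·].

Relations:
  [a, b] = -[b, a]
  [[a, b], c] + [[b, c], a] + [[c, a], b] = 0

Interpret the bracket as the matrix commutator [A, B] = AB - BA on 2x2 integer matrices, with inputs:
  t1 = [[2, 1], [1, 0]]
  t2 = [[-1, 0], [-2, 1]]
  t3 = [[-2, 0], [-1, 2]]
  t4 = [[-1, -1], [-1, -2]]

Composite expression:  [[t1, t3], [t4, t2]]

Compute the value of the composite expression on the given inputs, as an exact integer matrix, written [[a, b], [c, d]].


[[12, -12], [0, -12]]

[t1, t3] = [[-1, 4], [-2, 1]]
[t4, t2] = [[2, -2], [4, -2]]
[[t1, t3], [t4, t2]] = [[12, -12], [0, -12]]


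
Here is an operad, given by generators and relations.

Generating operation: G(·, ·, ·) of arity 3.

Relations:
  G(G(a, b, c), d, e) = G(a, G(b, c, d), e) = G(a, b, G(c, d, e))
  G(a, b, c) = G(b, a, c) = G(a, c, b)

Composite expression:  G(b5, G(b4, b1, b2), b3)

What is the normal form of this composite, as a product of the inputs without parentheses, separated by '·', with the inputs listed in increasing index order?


b1 · b2 · b3 · b4 · b5

With G associative and commutative, the b-input set is all that matters.
G(b4, b1, b2) flattens to b4 · b1 · b2
G(b5, G(b4, b1, b2), b3) flattens to b5 · b4 · b1 · b2 · b3
rearranged into index order: b1 · b2 · b3 · b4 · b5


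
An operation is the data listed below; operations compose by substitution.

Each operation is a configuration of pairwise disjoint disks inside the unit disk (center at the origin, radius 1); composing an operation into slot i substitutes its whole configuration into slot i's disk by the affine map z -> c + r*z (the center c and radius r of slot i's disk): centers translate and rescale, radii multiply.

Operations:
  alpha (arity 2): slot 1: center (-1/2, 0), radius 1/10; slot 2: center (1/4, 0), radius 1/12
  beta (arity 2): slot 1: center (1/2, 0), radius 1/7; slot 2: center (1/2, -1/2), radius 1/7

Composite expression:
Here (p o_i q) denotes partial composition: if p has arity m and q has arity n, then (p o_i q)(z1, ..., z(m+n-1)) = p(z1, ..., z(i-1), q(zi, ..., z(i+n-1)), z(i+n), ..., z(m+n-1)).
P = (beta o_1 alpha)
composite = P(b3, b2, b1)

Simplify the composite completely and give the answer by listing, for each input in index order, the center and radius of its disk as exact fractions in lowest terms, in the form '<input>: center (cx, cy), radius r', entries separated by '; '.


b1: center (1/2, -1/2), radius 1/7; b2: center (15/28, 0), radius 1/84; b3: center (3/7, 0), radius 1/70

Only the slot chain above each b matters under beta; compose those maps.
input b3: composing its 2 substitution steps yields center (3/7, 0), radius 1/70
input b2: composing its 2 substitution steps yields center (15/28, 0), radius 1/84
input b1: composing its 1 substitution step yields center (1/2, -1/2), radius 1/7


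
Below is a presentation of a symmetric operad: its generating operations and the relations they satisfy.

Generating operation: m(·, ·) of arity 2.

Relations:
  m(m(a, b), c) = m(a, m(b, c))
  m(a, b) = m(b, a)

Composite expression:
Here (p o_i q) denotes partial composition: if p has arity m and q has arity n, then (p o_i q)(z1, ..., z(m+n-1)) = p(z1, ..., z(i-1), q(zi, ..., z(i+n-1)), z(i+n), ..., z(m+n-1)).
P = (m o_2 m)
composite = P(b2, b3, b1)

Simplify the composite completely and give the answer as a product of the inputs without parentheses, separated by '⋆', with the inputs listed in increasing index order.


Key point: m commutes, so take the b-inputs in any fixed order.
m(b3, b1) reduces to b3 ⋆ b1
m(b2, m(b3, b1)) reduces to b2 ⋆ b3 ⋆ b1
sorting the factors by input index: b1 ⋆ b2 ⋆ b3

b1 ⋆ b2 ⋆ b3


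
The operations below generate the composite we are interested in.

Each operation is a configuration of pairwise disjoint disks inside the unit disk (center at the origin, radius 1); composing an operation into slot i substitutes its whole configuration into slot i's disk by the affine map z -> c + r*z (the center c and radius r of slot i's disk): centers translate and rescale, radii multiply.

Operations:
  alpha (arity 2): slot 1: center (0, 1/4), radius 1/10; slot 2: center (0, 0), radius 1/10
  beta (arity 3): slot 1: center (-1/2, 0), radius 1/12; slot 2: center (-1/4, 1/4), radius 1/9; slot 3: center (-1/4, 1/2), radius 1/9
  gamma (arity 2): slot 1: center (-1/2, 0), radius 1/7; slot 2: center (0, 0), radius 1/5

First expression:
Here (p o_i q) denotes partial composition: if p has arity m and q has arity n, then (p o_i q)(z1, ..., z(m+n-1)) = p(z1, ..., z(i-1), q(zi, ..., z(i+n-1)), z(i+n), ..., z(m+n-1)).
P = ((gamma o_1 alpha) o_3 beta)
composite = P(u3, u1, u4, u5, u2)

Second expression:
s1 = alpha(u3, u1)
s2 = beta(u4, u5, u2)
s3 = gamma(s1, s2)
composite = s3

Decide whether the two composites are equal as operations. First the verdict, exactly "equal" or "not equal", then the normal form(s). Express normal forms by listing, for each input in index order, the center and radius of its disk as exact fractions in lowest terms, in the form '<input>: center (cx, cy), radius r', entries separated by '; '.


In normal form, the first expression is u1: center (-1/2, 0), radius 1/70; u2: center (-1/20, 1/10), radius 1/45; u3: center (-1/2, 1/28), radius 1/70; u4: center (-1/10, 0), radius 1/60; u5: center (-1/20, 1/20), radius 1/45
In normal form, the second expression is u1: center (-1/2, 0), radius 1/70; u2: center (-1/20, 1/10), radius 1/45; u3: center (-1/2, 1/28), radius 1/70; u4: center (-1/10, 0), radius 1/60; u5: center (-1/20, 1/20), radius 1/45
Same normal form: equal.

equal — both sides give u1: center (-1/2, 0), radius 1/70; u2: center (-1/20, 1/10), radius 1/45; u3: center (-1/2, 1/28), radius 1/70; u4: center (-1/10, 0), radius 1/60; u5: center (-1/20, 1/20), radius 1/45


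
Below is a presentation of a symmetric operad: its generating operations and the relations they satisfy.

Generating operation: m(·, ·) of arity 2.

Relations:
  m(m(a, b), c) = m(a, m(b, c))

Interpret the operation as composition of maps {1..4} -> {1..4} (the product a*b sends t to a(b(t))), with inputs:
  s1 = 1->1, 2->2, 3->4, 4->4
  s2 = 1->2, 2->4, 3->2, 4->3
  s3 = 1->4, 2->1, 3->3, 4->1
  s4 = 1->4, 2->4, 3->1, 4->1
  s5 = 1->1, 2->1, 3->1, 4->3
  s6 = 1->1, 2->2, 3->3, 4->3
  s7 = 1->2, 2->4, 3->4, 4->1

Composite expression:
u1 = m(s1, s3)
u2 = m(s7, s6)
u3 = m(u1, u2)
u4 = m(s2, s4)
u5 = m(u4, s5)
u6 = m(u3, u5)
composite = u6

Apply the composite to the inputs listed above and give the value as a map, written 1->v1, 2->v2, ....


1->1, 2->1, 3->1, 4->1

m(s1, s3) = 1->4, 2->1, 3->4, 4->1
m(s7, s6) = 1->2, 2->4, 3->4, 4->4
m(m(s1, s3), m(s7, s6)) = 1->1, 2->1, 3->1, 4->1
m(s2, s4) = 1->3, 2->3, 3->2, 4->2
m(m(s2, s4), s5) = 1->3, 2->3, 3->3, 4->2
m(m(m(s1, s3), m(s7, s6)), m(m(s2, s4), s5)) = 1->1, 2->1, 3->1, 4->1


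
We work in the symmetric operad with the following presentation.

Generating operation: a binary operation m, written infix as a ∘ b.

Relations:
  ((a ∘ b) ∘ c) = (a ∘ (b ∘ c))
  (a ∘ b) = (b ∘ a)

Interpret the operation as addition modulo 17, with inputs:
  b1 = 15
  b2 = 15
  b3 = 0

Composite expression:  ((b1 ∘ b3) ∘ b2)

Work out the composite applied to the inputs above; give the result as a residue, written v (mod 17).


13 (mod 17)


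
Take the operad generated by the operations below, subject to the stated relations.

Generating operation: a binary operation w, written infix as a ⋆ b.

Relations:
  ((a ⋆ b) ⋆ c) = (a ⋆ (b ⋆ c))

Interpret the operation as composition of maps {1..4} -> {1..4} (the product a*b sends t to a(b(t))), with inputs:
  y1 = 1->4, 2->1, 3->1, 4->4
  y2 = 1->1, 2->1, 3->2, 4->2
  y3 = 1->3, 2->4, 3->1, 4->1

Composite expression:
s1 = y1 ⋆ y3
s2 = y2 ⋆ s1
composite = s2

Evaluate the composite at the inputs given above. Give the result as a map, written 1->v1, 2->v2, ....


(y1 ⋆ y3) = 1->1, 2->4, 3->4, 4->4
(y2 ⋆ (y1 ⋆ y3)) = 1->1, 2->2, 3->2, 4->2

1->1, 2->2, 3->2, 4->2


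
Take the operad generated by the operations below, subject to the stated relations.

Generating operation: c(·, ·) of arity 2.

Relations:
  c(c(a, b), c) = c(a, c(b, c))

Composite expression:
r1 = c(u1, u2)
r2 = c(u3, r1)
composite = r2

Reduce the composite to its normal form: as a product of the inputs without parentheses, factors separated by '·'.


u3 · u1 · u2

All parenthesizations of c agree; list the u-inputs left to right.
c(u1, u2) linearizes to u1 · u2
c(u3, c(u1, u2)) linearizes to u3 · u1 · u2


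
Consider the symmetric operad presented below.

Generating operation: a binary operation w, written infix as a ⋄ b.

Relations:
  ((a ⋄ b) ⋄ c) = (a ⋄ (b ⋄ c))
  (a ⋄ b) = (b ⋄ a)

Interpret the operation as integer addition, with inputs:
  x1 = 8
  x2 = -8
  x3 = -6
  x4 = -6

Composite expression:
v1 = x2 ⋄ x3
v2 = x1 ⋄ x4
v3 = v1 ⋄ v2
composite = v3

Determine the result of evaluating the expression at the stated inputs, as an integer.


(x2 ⋄ x3) = -14
(x1 ⋄ x4) = 2
((x2 ⋄ x3) ⋄ (x1 ⋄ x4)) = -12

-12


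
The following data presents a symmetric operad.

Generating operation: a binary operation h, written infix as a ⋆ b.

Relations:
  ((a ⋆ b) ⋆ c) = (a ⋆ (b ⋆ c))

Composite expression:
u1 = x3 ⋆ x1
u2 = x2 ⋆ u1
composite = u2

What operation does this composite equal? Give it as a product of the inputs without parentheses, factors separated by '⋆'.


Associativity of h dissolves the nesting; only the x-input order survives.
(x3 ⋆ x1) reduces to x3 ⋆ x1
(x2 ⋆ (x3 ⋆ x1)) reduces to x2 ⋆ x3 ⋆ x1

x2 ⋆ x3 ⋆ x1


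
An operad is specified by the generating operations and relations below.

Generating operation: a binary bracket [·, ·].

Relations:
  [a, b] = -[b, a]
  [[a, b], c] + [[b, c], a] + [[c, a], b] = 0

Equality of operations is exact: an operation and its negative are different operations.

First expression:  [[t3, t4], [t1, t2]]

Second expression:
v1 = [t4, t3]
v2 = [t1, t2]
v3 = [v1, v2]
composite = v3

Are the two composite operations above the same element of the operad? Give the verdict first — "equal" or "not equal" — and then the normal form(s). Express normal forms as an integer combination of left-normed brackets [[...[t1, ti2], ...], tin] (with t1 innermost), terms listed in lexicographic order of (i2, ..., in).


not equal: they reduce to -[[[t1, t2], t3], t4] + [[[t1, t2], t4], t3] and [[[t1, t2], t3], t4] - [[[t1, t2], t4], t3]

Normal form of the first expression: -[[[t1, t2], t3], t4] + [[[t1, t2], t4], t3]
Normal form of the second expression: [[[t1, t2], t3], t4] - [[[t1, t2], t4], t3]
The normal forms differ: not equal.


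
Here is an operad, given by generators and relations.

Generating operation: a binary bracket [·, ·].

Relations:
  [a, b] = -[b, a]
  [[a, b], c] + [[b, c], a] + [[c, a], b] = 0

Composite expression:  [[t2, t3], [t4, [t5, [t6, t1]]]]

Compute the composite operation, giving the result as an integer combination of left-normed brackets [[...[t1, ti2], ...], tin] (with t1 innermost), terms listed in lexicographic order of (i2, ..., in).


Skip Jacobi rewriting: expand, keep t1-initial words, read off terms.
Composite bracket: [[t2, t3], [t4, [t5, [t6, t1]]]]
Applying ab - ba throughout gives 32 signed words (2^5 = 32).
Keep just the words that open with t1:
  the word t1t6t5t4t2t3 carries sign +1 and contributes +[[[[[t1, t6], t5], t4], t2], t3]
  the word t1t6t5t4t3t2 carries sign -1 and contributes -[[[[[t1, t6], t5], t4], t3], t2]

[[[[[t1, t6], t5], t4], t2], t3] - [[[[[t1, t6], t5], t4], t3], t2]


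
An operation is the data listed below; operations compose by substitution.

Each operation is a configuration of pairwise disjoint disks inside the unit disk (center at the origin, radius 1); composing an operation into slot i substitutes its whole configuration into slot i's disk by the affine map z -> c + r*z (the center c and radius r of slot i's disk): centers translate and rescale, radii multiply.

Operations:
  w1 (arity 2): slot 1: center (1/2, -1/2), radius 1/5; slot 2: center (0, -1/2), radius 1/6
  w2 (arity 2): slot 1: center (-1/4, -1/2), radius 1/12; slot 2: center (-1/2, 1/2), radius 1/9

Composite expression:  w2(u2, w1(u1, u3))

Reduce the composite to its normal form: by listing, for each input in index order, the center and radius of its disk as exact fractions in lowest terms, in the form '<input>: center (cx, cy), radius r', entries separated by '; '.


u1: center (-4/9, 4/9), radius 1/45; u2: center (-1/4, -1/2), radius 1/12; u3: center (-1/2, 4/9), radius 1/54

Follow each u-input down from w2: c' goes to c + r*c', radius to r*r'.
input u2: composing its 1 substitution step yields center (-1/4, -1/2), radius 1/12
input u1: composing its 2 substitution steps yields center (-4/9, 4/9), radius 1/45
input u3: composing its 2 substitution steps yields center (-1/2, 4/9), radius 1/54


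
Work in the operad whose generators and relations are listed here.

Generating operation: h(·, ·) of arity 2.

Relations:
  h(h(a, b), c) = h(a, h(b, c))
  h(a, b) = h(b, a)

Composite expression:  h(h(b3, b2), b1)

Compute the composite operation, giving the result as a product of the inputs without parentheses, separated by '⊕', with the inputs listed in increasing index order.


b1 ⊕ b2 ⊕ b3

Shape and order are irrelevant to h; the b-input set decides.
h(b3, b2) collapses to b3 ⊕ b2
h(h(b3, b2), b1) collapses to b3 ⊕ b2 ⊕ b1
rearranged into index order: b1 ⊕ b2 ⊕ b3


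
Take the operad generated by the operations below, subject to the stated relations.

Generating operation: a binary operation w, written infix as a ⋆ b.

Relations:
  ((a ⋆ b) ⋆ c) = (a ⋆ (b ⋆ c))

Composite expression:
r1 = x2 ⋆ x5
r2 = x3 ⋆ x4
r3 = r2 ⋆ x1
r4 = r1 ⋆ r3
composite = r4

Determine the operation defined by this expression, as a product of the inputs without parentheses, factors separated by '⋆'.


x2 ⋆ x5 ⋆ x3 ⋆ x4 ⋆ x1

Under associativity of w, the answer is the x's in reading order.
(x2 ⋆ x5) collapses to x2 ⋆ x5
(x3 ⋆ x4) collapses to x3 ⋆ x4
((x3 ⋆ x4) ⋆ x1) collapses to x3 ⋆ x4 ⋆ x1
((x2 ⋆ x5) ⋆ ((x3 ⋆ x4) ⋆ x1)) collapses to x2 ⋆ x5 ⋆ x3 ⋆ x4 ⋆ x1


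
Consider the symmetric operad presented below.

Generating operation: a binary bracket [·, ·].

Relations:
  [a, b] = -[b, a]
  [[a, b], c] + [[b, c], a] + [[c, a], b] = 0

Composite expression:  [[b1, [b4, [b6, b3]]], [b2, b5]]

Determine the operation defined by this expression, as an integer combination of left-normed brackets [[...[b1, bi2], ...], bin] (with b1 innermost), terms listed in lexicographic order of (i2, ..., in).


Antisymmetry and Jacobi reduce to b1-anchored left-normed brackets.
Composite bracket: [[b1, [b4, [b6, b3]]], [b2, b5]]
Applying ab - ba throughout gives 32 signed words (2^5 = 32).
Only words starting with b1 matter:
  from b1b3b6b4b2b5, sign +1: term +[[[[[b1, b3], b6], b4], b2], b5]
  from b1b3b6b4b5b2, sign -1: term -[[[[[b1, b3], b6], b4], b5], b2]
  from b1b4b3b6b2b5, sign -1: term -[[[[[b1, b4], b3], b6], b2], b5]
  from b1b4b3b6b5b2, sign +1: term +[[[[[b1, b4], b3], b6], b5], b2]
  from b1b4b6b3b2b5, sign +1: term +[[[[[b1, b4], b6], b3], b2], b5]
  from b1b4b6b3b5b2, sign -1: term -[[[[[b1, b4], b6], b3], b5], b2]
  from b1b6b3b4b2b5, sign -1: term -[[[[[b1, b6], b3], b4], b2], b5]
  from b1b6b3b4b5b2, sign +1: term +[[[[[b1, b6], b3], b4], b5], b2]

[[[[[b1, b3], b6], b4], b2], b5] - [[[[[b1, b3], b6], b4], b5], b2] - [[[[[b1, b4], b3], b6], b2], b5] + [[[[[b1, b4], b3], b6], b5], b2] + [[[[[b1, b4], b6], b3], b2], b5] - [[[[[b1, b4], b6], b3], b5], b2] - [[[[[b1, b6], b3], b4], b2], b5] + [[[[[b1, b6], b3], b4], b5], b2]


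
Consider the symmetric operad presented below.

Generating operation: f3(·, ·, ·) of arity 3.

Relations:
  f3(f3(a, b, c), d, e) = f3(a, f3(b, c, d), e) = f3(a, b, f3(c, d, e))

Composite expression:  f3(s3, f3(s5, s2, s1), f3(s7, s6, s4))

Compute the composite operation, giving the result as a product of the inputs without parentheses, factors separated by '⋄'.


s3 ⋄ s5 ⋄ s2 ⋄ s1 ⋄ s7 ⋄ s6 ⋄ s4

Under associativity of f3, the answer is the s's in reading order.
f3(s5, s2, s1) reduces to s5 ⋄ s2 ⋄ s1
f3(s7, s6, s4) reduces to s7 ⋄ s6 ⋄ s4
f3(s3, f3(s5, s2, s1), f3(s7, s6, s4)) reduces to s3 ⋄ s5 ⋄ s2 ⋄ s1 ⋄ s7 ⋄ s6 ⋄ s4


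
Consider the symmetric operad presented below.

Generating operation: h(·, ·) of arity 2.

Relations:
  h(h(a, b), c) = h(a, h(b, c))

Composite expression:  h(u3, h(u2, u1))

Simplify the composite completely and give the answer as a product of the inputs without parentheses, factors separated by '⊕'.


u3 ⊕ u2 ⊕ u1

The h-tree's shape is irrelevant; the u-reading-order decides.
h(u2, u1) spells out as u2 ⊕ u1
h(u3, h(u2, u1)) spells out as u3 ⊕ u2 ⊕ u1


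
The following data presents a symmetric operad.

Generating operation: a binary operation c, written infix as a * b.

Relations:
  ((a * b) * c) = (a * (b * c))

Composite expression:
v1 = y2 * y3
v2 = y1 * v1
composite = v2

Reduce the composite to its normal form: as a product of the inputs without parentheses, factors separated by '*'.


y1 * y2 * y3

Under associativity of c, the answer is the y's in reading order.
(y2 * y3) unparenthesizes to y2 * y3
(y1 * (y2 * y3)) unparenthesizes to y1 * y2 * y3


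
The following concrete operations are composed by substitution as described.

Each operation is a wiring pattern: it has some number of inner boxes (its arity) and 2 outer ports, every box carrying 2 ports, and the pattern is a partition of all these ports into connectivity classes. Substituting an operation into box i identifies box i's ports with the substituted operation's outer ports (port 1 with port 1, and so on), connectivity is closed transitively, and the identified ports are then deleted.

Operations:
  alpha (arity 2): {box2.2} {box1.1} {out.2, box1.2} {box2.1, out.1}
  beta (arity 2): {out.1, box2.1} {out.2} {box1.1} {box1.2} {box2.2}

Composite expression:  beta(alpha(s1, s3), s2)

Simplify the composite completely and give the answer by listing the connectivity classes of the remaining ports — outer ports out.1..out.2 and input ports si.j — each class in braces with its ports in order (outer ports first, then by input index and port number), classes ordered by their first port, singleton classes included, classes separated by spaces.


{out.1, s2.1} {out.2} {s1.1} {s1.2} {s2.2} {s3.1} {s3.2}

Reachability decides: close wires over beta-identified ports.
after alpha, the pattern on (s1, s3) reads {out.1, s3.1} {out.2, s1.2} {s1.1} {s3.2} (out.j = its outer ports)
after beta, the pattern on (s1, s3, s2) reads {out.1, s2.1} {out.2} {s1.1} {s1.2} {s2.2} {s3.1} {s3.2} (out.j = its outer ports)
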